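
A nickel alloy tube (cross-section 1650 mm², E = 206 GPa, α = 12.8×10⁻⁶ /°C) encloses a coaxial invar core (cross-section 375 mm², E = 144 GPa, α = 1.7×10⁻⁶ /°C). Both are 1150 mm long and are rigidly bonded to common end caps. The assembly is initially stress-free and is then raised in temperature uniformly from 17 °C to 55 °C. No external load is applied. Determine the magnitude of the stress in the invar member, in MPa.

The nickel alloy has the larger α, so on heating it would change length more than the invar if both were free. The rigid plates force a common final length, so the nickel alloy is put into compression and the invar into tension, with equal and opposite forces P (no external load).
Compatibility of the two members (thermal + elastic change equal): (α₁ − α₂)ΔT = P·[1/(A₁E₁) + 1/(A₂E₂)].
|α₁ − α₂|·ΔT = 11.1×10⁻⁶ × 38 = 0.0004218.
1/(A₁E₁) + 1/(A₂E₂) = 1/(1650×206×10³) + 1/(375×144×10³) = 2.146×10⁻⁸ N⁻¹.
So P = 0.0004218 / 2.146×10⁻⁸ = 19.65 kN.
σ_{invar} = P/A₂ = 19650/375 = 52.41 MPa, tensile.

σ ≈ 52.4 MPa (tensile)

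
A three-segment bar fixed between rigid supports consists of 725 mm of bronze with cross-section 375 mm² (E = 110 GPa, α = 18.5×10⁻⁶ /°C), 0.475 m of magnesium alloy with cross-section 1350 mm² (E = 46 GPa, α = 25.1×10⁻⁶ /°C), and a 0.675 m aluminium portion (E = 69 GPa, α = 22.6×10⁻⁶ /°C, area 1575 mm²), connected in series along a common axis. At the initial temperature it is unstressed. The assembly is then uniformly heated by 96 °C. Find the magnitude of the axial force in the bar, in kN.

P ≈ 124 kN (compressive)

With the walls removed the bar would change length by δ_free = Σ αᵢΔT Lᵢ = 18.5×10⁻⁶×96×725 + 25.1×10⁻⁶×96×475 + 22.6×10⁻⁶×96×675 = 3.897 mm.
Since the ends are fixed, an axial force P builds up, equal in every segment, with P · Σ Lᵢ/(AᵢEᵢ) = δ_free.
The series flexibility is Σ Lᵢ/(AᵢEᵢ) = 725/(375×110×10³) + 475/(1350×46×10³) + 675/(1575×69×10³) = 3.144×10⁻⁵ mm/N.
So P = 3.897 / 3.144×10⁻⁵ = 124 kN, compressive.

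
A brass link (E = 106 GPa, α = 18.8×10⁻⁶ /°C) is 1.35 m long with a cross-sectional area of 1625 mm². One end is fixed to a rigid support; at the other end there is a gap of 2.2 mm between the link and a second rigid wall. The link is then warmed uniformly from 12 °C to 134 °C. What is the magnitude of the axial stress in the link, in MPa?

Unrestrained expansion: δ_free = αΔT L = 18.8×10⁻⁶ × 122 × 1350 = 3.096 mm.
This exceeds the 2.2 mm gap, so the wall pushes back. The portion of expansion that must be recovered elastically is δ_free − gap = 3.096 − 2.2 = 0.8964 mm.
So σ = E(δ_free − g)/L = 106×10³ × 0.8964/1350 = 70.38 MPa.

σ ≈ 70.4 MPa (compressive)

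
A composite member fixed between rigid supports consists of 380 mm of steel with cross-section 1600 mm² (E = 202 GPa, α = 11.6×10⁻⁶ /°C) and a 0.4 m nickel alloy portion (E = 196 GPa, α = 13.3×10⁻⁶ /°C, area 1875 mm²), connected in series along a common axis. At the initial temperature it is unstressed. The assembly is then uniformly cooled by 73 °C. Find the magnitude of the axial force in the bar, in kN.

Free thermal contraction of the whole bar: Σ αᵢΔT Lᵢ = 11.6×10⁻⁶×73×380 + 13.3×10⁻⁶×73×400 = 0.7101 mm.
The walls prevent any net length change, so an axial force P (same in every segment) develops. Compatibility: P · Σ Lᵢ/(AᵢEᵢ) = δ_free.
Σ Lᵢ/(AᵢEᵢ) = 380/(1600×202×10³) + 400/(1875×196×10³) = 2.264×10⁻⁶ mm/N.
P = 0.7101 / 2.264×10⁻⁶ = 313600 N = 313.6 kN, tensile.

P ≈ 314 kN (tensile)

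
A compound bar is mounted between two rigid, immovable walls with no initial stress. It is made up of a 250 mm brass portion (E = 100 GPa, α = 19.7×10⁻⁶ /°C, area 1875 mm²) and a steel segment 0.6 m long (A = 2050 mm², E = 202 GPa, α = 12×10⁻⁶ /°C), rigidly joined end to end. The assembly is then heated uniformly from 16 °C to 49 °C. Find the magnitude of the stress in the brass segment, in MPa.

Free thermal expansion of the whole bar: Σ αᵢΔT Lᵢ = 19.7×10⁻⁶×33×250 + 12×10⁻⁶×33×600 = 0.4001 mm.
Since the ends are fixed, an axial force P builds up, equal in every segment, with P · Σ Lᵢ/(AᵢEᵢ) = δ_free.
Σ Lᵢ/(AᵢEᵢ) = 250/(1875×100×10³) + 600/(2050×202×10³) = 2.782×10⁻⁶ mm/N.
P = 0.4001 / 2.782×10⁻⁶ = 143800 N = 143.8 kN, compressive.
σ_{brass} = P / A = 143800 / 1875 = 76.7 MPa.

σ ≈ 76.7 MPa (compressive)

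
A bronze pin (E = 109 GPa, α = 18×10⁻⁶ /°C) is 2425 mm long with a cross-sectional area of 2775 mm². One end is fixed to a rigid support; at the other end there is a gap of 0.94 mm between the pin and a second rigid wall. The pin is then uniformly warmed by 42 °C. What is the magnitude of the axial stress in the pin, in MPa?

σ ≈ 40.2 MPa (compressive)

If the wall were absent the pin would grow by αΔT L = 18×10⁻⁶ × 42 × 2425 = 1.833 mm.
The gap closes (δ_free > 0.94 mm) and the wall then resists a further 1.833 − 0.94 = 0.8933 mm of expansion.
So σ = E(δ_free − g)/L = 109×10³ × 0.8933/2425 = 40.15 MPa.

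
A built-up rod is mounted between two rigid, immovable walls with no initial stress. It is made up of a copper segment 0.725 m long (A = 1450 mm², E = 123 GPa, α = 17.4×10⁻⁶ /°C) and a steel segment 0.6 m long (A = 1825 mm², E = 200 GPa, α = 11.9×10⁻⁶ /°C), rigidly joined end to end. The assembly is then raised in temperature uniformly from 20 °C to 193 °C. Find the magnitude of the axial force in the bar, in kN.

With the walls removed the bar would change length by δ_free = Σ αᵢΔT Lᵢ = 17.4×10⁻⁶×173×725 + 11.9×10⁻⁶×173×600 = 3.418 mm.
Since the ends are fixed, an axial force P builds up, equal in every segment, with P · Σ Lᵢ/(AᵢEᵢ) = δ_free.
The series flexibility is Σ Lᵢ/(AᵢEᵢ) = 725/(1450×123×10³) + 600/(1825×200×10³) = 5.709×10⁻⁶ mm/N.
P = 3.418 / 5.709×10⁻⁶ = 598600 N = 598.6 kN, compressive.

P ≈ 599 kN (compressive)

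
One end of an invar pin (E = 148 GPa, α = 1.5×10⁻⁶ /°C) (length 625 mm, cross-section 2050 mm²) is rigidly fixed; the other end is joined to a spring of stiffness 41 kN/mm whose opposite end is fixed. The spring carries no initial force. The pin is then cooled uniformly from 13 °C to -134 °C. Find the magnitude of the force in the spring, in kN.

Free thermal contraction: δ_free = αΔT L = 1.5×10⁻⁶ × 147 × 625 = 0.1378 mm.
With a force P in the spring, the elastic change of the pin is PL/(AE) and that of the spring is P/k; compatibility requires their sum to equal δ_free.
P [ L/(AE) + 1/k ] = δ_free → P [ 625/(2050×148×10³) + 1/(41×10³) ] = 0.1378.
P = 0.1378 / 2.645×10⁻⁵ = 5210 N.

P ≈ 5.21 kN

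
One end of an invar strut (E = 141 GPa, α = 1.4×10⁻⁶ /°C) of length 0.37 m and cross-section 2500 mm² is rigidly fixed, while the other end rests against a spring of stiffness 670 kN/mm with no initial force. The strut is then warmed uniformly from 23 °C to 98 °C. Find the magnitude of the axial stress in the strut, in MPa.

σ ≈ 6.11 MPa (compressive)

If the spring were absent the strut would lengthen by αΔT L = 1.4×10⁻⁶ × 75 × 370 = 0.03885 mm.
With a force P in the spring, the elastic change of the strut is PL/(AE) and that of the spring is P/k; compatibility requires their sum to equal δ_free.
So P = δ_free / [L/(AE) + 1/k] = 0.03885 / [ 370/(2500×141×10³) + 1/(670×10³) ].
P = 0.03885 / 2.542×10⁻⁶ = 15280 N.
σ = P/A = 15280/2500 = 6.113 MPa.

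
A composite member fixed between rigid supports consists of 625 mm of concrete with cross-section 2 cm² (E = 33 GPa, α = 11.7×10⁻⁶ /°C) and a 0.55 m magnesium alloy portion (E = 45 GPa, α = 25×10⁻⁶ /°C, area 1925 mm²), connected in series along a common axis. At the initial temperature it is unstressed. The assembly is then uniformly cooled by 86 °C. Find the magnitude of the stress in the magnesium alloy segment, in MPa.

σ ≈ 9.31 MPa (tensile)

Free thermal contraction of the whole bar: Σ αᵢΔT Lᵢ = 11.7×10⁻⁶×86×625 + 25×10⁻⁶×86×550 = 1.811 mm.
The walls prevent any net length change, so an axial force P (same in every segment) develops. Compatibility: P · Σ Lᵢ/(AᵢEᵢ) = δ_free.
Σ Lᵢ/(AᵢEᵢ) = 625/(200×33×10³) + 550/(1925×45×10³) = 0.000101 mm/N.
So P = 1.811 / 0.000101 = 17.93 kN, tensile.
σ_{magnesium alloy} = P / A = 17930 / 1925 = 9.312 MPa.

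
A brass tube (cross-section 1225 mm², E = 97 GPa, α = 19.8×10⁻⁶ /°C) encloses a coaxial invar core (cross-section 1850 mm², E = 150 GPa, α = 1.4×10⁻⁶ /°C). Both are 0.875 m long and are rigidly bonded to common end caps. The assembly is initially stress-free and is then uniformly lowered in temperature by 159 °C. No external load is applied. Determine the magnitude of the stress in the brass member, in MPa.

Both members must finish at the same length. With the larger α, the brass tends to over-contract; the plates restrain it, putting the brass in tension and the invar in compression. With no external load the two internal forces are equal and opposite, magnitude P.
Equating the net (thermal + elastic) strains gives |α₁ − α₂|·ΔT = P·[1/(A₁E₁) + 1/(A₂E₂)].
|α₁ − α₂|·ΔT = 18.4×10⁻⁶ × 159 = 0.002926.
1/(A₁E₁) + 1/(A₂E₂) = 1/(1225×97×10³) + 1/(1850×150×10³) = 1.202×10⁻⁸ N⁻¹.
So P = 0.002926 / 1.202×10⁻⁸ = 243.4 kN.
σ_{brass} = P/A₁ = 243400/1225 = 198.7 MPa, tensile.

σ ≈ 199 MPa (tensile)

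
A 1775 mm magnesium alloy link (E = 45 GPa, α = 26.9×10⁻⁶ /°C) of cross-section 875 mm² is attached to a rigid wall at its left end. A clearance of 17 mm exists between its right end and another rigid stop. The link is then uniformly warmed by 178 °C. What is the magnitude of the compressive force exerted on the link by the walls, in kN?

Unrestrained expansion: δ_free = αΔT L = 26.9×10⁻⁶ × 178 × 1775 = 8.499 mm.
Since δ_free = 8.5 mm is less than the 17 mm gap, the link never touches the wall. No axial force develops.

P ≈ 0 kN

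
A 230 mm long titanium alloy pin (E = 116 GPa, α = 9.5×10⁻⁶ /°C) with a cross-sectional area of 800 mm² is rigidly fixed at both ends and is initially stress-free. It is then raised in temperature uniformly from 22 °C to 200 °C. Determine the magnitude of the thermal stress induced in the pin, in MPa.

The supports are rigid, so the total axial strain is zero. The restrained thermal strain is ε = αΔT = 9.5×10⁻⁶ × 178 = 1691×10⁻⁶.
The stress required to suppress this strain is σ = Eε = 116×10³ × 1691×10⁻⁶ = 196.2 MPa, compressive since the pin is trying to expand.

σ ≈ 196 MPa (compressive)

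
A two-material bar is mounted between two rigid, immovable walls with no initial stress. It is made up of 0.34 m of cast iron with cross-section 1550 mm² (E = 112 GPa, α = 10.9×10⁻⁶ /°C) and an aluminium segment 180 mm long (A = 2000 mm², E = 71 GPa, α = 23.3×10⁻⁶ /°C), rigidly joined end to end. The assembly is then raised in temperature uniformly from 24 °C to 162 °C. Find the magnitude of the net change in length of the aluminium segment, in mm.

With the walls removed the bar would change length by δ_free = Σ αᵢΔT Lᵢ = 10.9×10⁻⁶×138×340 + 23.3×10⁻⁶×138×180 = 1.09 mm.
The rigid supports impose zero overall length change; the single axial force P common to all segments must satisfy P Σ Lᵢ/(AᵢEᵢ) = δ_free.
The series flexibility is Σ Lᵢ/(AᵢEᵢ) = 340/(1550×112×10³) + 180/(2000×71×10³) = 3.226×10⁻⁶ mm/N.
So P = 1.09 / 3.226×10⁻⁶ = 337.9 kN, compressive.
For the aluminium segment, free thermal change = 23.3×10⁻⁶×138×180 = 0.5788 mm and elastic change from P = 337900×180/(2000×71×10³) = 0.4284 mm; these oppose, so the net change is 0.15 mm (segment lengthens).

|ΔL| ≈ 0.15 mm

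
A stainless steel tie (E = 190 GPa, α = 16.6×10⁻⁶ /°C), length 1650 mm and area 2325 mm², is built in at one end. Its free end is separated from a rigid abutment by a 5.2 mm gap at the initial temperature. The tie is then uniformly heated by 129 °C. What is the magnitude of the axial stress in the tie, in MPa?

σ ≈ 0 MPa

If the wall were absent the tie would grow by αΔT L = 16.6×10⁻⁶ × 129 × 1650 = 3.533 mm.
Since δ_free = 3.53 mm is less than the 5.2 mm gap, the tie never touches the wall. No axial force develops.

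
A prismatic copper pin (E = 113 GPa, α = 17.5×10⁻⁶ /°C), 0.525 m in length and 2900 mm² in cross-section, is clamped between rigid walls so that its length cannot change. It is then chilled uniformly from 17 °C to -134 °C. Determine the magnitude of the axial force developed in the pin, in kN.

P ≈ 866 kN (tensile)

The ends cannot move, so σ = EαΔT = 113×10³ × 17.5×10⁻⁶ × 151 = 298.6 MPa.
Axial force P = σA = 298.6 × 2900 = 865900 N = 865.9 kN, tensile.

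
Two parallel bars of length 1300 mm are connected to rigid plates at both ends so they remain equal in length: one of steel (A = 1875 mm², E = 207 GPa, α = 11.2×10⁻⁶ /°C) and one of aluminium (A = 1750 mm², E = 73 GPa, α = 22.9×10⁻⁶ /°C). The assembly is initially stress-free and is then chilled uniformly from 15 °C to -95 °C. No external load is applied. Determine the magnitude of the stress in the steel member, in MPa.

The aluminium has the larger α, so on cooling it would change length more than the steel if both were free. The rigid plates force a common final length, so the aluminium is put into tension and the steel into compression, with equal and opposite forces P (no external load).
Setting the final lengths equal and cancelling L: (α₁ − α₂)ΔT = P/(A₁E₁) + P/(A₂E₂).
|α₁ − α₂|·ΔT = 11.7×10⁻⁶ × 110 = 0.001287.
1/(A₁E₁) + 1/(A₂E₂) = 1/(1875×207×10³) + 1/(1750×73×10³) = 1.04×10⁻⁸ N⁻¹.
So P = 0.001287 / 1.04×10⁻⁸ = 123.7 kN.
σ_{steel} = P/A₁ = 123700/1875 = 65.97 MPa, compressive.

σ ≈ 66 MPa (compressive)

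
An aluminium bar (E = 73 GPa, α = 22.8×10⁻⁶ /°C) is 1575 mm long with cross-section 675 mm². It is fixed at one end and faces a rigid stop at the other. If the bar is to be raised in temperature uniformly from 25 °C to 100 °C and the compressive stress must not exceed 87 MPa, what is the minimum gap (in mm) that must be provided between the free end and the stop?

g ≈ 0.816 mm

With no wall the bar would lengthen by αΔT L = 22.8×10⁻⁶ × 75 × 1575 = 2.693 mm.
A stress of 87 MPa corresponds to the wall pushing the bar back by σL/E = 87×1575/(73×10³) = 1.877 mm.
So the gap has to take up the difference, g_min = δ_free − σL/E = 2.693 − 1.877 = 0.8162 mm.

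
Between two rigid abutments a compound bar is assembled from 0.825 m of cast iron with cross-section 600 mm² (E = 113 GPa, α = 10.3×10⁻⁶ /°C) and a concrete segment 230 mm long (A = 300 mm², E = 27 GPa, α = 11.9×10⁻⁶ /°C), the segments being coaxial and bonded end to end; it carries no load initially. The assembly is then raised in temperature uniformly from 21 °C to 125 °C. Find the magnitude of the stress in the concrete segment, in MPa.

σ ≈ 96 MPa (compressive)

With the walls removed the bar would change length by δ_free = Σ αᵢΔT Lᵢ = 10.3×10⁻⁶×104×825 + 11.9×10⁻⁶×104×230 = 1.168 mm.
The walls prevent any net length change, so an axial force P (same in every segment) develops. Compatibility: P · Σ Lᵢ/(AᵢEᵢ) = δ_free.
Σ Lᵢ/(AᵢEᵢ) = 825/(600×113×10³) + 230/(300×27×10³) = 4.056×10⁻⁵ mm/N.
Hence P = δ_free / Σ(L/AE) = 1.168/4.056×10⁻⁵ = 28.8 kN (compressive).
σ_{concrete} = P / A = 28800 / 300 = 96.01 MPa.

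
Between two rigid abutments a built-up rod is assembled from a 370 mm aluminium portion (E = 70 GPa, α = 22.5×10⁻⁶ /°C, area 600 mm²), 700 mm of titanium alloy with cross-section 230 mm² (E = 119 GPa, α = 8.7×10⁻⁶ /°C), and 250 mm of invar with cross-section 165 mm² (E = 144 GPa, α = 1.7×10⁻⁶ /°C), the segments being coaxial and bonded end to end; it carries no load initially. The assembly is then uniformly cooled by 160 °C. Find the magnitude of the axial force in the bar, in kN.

P ≈ 52.9 kN (tensile)

Free thermal contraction of the whole bar: Σ αᵢΔT Lᵢ = 22.5×10⁻⁶×160×370 + 8.7×10⁻⁶×160×700 + 1.7×10⁻⁶×160×250 = 2.374 mm.
The rigid supports impose zero overall length change; the single axial force P common to all segments must satisfy P Σ Lᵢ/(AᵢEᵢ) = δ_free.
The series flexibility is Σ Lᵢ/(AᵢEᵢ) = 370/(600×70×10³) + 700/(230×119×10³) + 250/(165×144×10³) = 4.491×10⁻⁵ mm/N.
So P = 2.374 / 4.491×10⁻⁵ = 52.87 kN, tensile.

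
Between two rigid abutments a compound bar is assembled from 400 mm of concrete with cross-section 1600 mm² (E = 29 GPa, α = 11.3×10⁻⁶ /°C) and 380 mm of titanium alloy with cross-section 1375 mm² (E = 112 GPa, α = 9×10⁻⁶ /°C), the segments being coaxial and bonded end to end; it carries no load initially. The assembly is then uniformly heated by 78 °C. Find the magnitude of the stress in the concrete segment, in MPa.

σ ≈ 34.9 MPa (compressive)

With the walls removed the bar would change length by δ_free = Σ αᵢΔT Lᵢ = 11.3×10⁻⁶×78×400 + 9×10⁻⁶×78×380 = 0.6193 mm.
The rigid supports impose zero overall length change; the single axial force P common to all segments must satisfy P Σ Lᵢ/(AᵢEᵢ) = δ_free.
The series flexibility is Σ Lᵢ/(AᵢEᵢ) = 400/(1600×29×10³) + 380/(1375×112×10³) = 1.109×10⁻⁵ mm/N.
So P = 0.6193 / 1.109×10⁻⁵ = 55.85 kN, compressive.
σ_{concrete} = P / A = 55850 / 1600 = 34.91 MPa.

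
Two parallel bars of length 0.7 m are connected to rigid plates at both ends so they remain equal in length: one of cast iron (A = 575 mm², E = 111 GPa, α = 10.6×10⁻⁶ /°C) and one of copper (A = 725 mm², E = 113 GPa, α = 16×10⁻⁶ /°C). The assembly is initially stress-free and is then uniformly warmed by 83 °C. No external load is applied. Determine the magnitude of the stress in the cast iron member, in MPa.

σ ≈ 28 MPa (tensile)

Both members must finish at the same length. With the larger α, the copper tends to over-expand; the plates restrain it, putting the copper in compression and the cast iron in tension. With no external load the two internal forces are equal and opposite, magnitude P.
Compatibility of the two members (thermal + elastic change equal): (α₁ − α₂)ΔT = P·[1/(A₁E₁) + 1/(A₂E₂)].
|α₁ − α₂|·ΔT = 5.4×10⁻⁶ × 83 = 0.0004482.
1/(A₁E₁) + 1/(A₂E₂) = 1/(575×111×10³) + 1/(725×113×10³) = 2.787×10⁻⁸ N⁻¹.
So P = 0.0004482 / 2.787×10⁻⁸ = 16.08 kN.
σ_{cast iron} = P/A₁ = 16080/575 = 27.96 MPa, tensile.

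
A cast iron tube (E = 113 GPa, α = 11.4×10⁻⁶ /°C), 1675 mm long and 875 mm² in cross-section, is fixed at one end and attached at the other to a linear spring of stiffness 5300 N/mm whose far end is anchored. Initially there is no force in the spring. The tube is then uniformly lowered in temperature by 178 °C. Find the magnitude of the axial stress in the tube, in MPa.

σ ≈ 18.9 MPa (tensile)

If the spring were absent the tube would shorten by αΔT L = 11.4×10⁻⁶ × 178 × 1675 = 3.399 mm.
With a force P in the spring, the elastic change of the tube is PL/(AE) and that of the spring is P/k; compatibility requires their sum to equal δ_free.
So P = δ_free / [L/(AE) + 1/k] = 3.399 / [ 1675/(875×113×10³) + 1/(5300) ].
P = 3.399 / 0.0002056 = 16530 N.
σ = P/A = 16530/875 = 18.89 MPa.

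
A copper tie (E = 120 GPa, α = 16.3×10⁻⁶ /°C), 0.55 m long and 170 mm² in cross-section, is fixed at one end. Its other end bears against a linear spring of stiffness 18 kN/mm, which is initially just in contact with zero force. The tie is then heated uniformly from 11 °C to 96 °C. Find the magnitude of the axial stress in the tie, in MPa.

σ ≈ 54.3 MPa (compressive)

The unrestrained thermal change is αΔT L = 16.3×10⁻⁶ × 85 × 550 = 0.762 mm.
With a force P in the spring, the elastic change of the tie is PL/(AE) and that of the spring is P/k; compatibility requires their sum to equal δ_free.
P [ L/(AE) + 1/k ] = δ_free → P [ 550/(170×120×10³) + 1/(18×10³) ] = 0.762.
P = 0.762 / 8.252×10⁻⁵ = 9235 N.
σ = P/A = 9235/170 = 54.32 MPa.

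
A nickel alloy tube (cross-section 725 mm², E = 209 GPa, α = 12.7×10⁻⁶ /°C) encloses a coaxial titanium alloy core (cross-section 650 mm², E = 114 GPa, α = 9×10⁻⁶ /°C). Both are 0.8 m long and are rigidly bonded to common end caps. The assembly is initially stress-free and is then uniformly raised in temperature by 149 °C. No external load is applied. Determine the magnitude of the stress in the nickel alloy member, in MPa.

σ ≈ 37.8 MPa (compressive)

The nickel alloy has the larger α, so on heating it would change length more than the titanium alloy if both were free. The rigid plates force a common final length, so the nickel alloy is put into compression and the titanium alloy into tension, with equal and opposite forces P (no external load).
Equating the net (thermal + elastic) strains gives |α₁ − α₂|·ΔT = P·[1/(A₁E₁) + 1/(A₂E₂)].
|α₁ − α₂|·ΔT = 3.7×10⁻⁶ × 149 = 0.0005513.
1/(A₁E₁) + 1/(A₂E₂) = 1/(725×209×10³) + 1/(650×114×10³) = 2.009×10⁻⁸ N⁻¹.
So P = 0.0005513 / 2.009×10⁻⁸ = 27.43 kN.
σ_{nickel alloy} = P/A₁ = 27430/725 = 37.84 MPa, compressive.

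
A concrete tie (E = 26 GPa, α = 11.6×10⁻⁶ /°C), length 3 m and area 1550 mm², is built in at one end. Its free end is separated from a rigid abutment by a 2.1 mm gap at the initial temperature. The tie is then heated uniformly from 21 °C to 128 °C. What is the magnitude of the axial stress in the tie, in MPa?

Free thermal elongation = αΔT L = 11.6×10⁻⁶ × 107 × 3000 = 3.724 mm.
After closing the 2.1 mm clearance, 3.724 − 2.1 = 1.624 mm of expansion remains to be suppressed by the wall.
That suppressed elongation corresponds to σ = E·Δ/L = 26×10³ × 1.624/3000 = 14.07 MPa.

σ ≈ 14.1 MPa (compressive)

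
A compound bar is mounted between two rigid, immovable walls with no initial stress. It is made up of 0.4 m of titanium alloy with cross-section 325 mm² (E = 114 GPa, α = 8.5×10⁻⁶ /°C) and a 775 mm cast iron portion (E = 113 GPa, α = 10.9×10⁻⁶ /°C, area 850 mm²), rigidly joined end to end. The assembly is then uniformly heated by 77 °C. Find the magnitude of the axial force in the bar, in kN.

With the walls removed the bar would change length by δ_free = Σ αᵢΔT Lᵢ = 8.5×10⁻⁶×77×400 + 10.9×10⁻⁶×77×775 = 0.9123 mm.
Since the ends are fixed, an axial force P builds up, equal in every segment, with P · Σ Lᵢ/(AᵢEᵢ) = δ_free.
The series flexibility is Σ Lᵢ/(AᵢEᵢ) = 400/(325×114×10³) + 775/(850×113×10³) = 1.886×10⁻⁵ mm/N.
So P = 0.9123 / 1.886×10⁻⁵ = 48.36 kN, compressive.

P ≈ 48.4 kN (compressive)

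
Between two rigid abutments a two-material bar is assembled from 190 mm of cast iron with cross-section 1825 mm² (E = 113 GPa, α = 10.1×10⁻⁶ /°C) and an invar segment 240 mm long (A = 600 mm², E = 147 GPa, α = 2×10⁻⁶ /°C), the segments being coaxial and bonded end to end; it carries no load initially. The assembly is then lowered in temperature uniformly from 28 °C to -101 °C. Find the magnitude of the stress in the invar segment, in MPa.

σ ≈ 142 MPa (tensile)

If the supports were absent, the total length change would be Σ αᵢΔT Lᵢ = 10.1×10⁻⁶×129×190 + 2×10⁻⁶×129×240 = 0.3095 mm.
The walls prevent any net length change, so an axial force P (same in every segment) develops. Compatibility: P · Σ Lᵢ/(AᵢEᵢ) = δ_free.
The series flexibility is Σ Lᵢ/(AᵢEᵢ) = 190/(1825×113×10³) + 240/(600×147×10³) = 3.642×10⁻⁶ mm/N.
So P = 0.3095 / 3.642×10⁻⁶ = 84.96 kN, tensile.
σ_{invar} = P / A = 84960 / 600 = 141.6 MPa.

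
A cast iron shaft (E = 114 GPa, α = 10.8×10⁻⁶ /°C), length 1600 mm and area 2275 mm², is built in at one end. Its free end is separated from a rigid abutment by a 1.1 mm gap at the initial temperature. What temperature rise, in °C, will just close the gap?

Contact occurs when the free expansion equals the gap: αΔT L = 1.1 mm.
So ΔT = g/(αL) = 1.1/(10.8×10⁻⁶ × 1600) = 63.66 °C.

ΔT ≈ 63.7 °C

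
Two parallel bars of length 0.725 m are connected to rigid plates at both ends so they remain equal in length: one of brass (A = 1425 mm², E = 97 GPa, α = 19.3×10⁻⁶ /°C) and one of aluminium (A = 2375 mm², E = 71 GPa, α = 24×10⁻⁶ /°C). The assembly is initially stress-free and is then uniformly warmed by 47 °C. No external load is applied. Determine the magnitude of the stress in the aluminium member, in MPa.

σ ≈ 7.07 MPa (compressive)

Both members must finish at the same length. With the larger α, the aluminium tends to over-expand; the plates restrain it, putting the aluminium in compression and the brass in tension. With no external load the two internal forces are equal and opposite, magnitude P.
Setting the final lengths equal and cancelling L: (α₁ − α₂)ΔT = P/(A₁E₁) + P/(A₂E₂).
|α₁ − α₂|·ΔT = 4.7×10⁻⁶ × 47 = 0.0002209.
1/(A₁E₁) + 1/(A₂E₂) = 1/(1425×97×10³) + 1/(2375×71×10³) = 1.316×10⁻⁸ N⁻¹.
P = 0.0002209 / 1.316×10⁻⁸ = 16780 N = 16.78 kN.
σ_{aluminium} = P/A₂ = 16780/2375 = 7.065 MPa, compressive.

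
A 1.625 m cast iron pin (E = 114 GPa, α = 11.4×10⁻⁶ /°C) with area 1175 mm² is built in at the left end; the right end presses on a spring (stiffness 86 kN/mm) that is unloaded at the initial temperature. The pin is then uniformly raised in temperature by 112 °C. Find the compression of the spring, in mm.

Free thermal expansion: δ_free = αΔT L = 11.4×10⁻⁶ × 112 × 1625 = 2.075 mm.
With a force P in the spring, the elastic change of the pin is PL/(AE) and that of the spring is P/k; compatibility requires their sum to equal δ_free.
So P = δ_free / [L/(AE) + 1/k] = 2.075 / [ 1625/(1175×114×10³) + 1/(86×10³) ].
P = 2.075 / 2.376×10⁻⁵ = 87330 N.
Spring compression = P/k = 87330/(86×10³) = 1.015 mm.

δ ≈ 1.02 mm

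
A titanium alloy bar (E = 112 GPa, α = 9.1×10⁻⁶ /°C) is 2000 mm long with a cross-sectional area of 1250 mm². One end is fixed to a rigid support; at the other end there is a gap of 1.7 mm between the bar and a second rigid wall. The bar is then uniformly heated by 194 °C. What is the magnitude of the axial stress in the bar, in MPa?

Free thermal elongation = αΔT L = 9.1×10⁻⁶ × 194 × 2000 = 3.531 mm.
This exceeds the 1.7 mm gap, so the wall pushes back. The portion of expansion that must be recovered elastically is δ_free − gap = 3.531 − 1.7 = 1.831 mm.
That suppressed elongation corresponds to σ = E·Δ/L = 112×10³ × 1.831/2000 = 102.5 MPa.

σ ≈ 103 MPa (compressive)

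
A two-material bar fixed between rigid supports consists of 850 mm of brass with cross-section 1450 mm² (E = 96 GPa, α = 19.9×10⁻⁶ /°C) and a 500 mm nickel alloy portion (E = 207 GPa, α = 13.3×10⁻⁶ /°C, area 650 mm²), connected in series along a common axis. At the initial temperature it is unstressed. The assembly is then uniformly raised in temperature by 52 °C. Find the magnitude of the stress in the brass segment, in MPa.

σ ≈ 86 MPa (compressive)

Free thermal expansion of the whole bar: Σ αᵢΔT Lᵢ = 19.9×10⁻⁶×52×850 + 13.3×10⁻⁶×52×500 = 1.225 mm.
The rigid supports impose zero overall length change; the single axial force P common to all segments must satisfy P Σ Lᵢ/(AᵢEᵢ) = δ_free.
The series flexibility is Σ Lᵢ/(AᵢEᵢ) = 850/(1450×96×10³) + 500/(650×207×10³) = 9.822×10⁻⁶ mm/N.
P = 1.225 / 9.822×10⁻⁶ = 124800 N = 124.8 kN, compressive.
σ_{brass} = P / A = 124800 / 1450 = 86.04 MPa.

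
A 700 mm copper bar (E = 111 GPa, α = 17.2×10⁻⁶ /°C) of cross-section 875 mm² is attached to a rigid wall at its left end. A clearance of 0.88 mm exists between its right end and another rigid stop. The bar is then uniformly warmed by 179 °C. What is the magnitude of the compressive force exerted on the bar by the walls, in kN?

P ≈ 177 kN

Free thermal elongation = αΔT L = 17.2×10⁻⁶ × 179 × 700 = 2.155 mm.
The gap closes (δ_free > 0.88 mm) and the wall then resists a further 2.155 − 0.88 = 1.275 mm of expansion.
Compatibility: PL/(AE) = 1.275 mm, so σ = P/A = E × (1.275/700) = 202.2 MPa.
P = σA = 202.2 × 875 = 176.9 kN.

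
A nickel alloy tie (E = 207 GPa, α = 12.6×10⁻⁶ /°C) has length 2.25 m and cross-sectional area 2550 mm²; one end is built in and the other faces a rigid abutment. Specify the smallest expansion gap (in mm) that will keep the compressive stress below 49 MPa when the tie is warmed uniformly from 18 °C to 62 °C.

Free expansion if unrestrained: δ_free = αΔT L = 12.6×10⁻⁶ × 44 × 2250 = 1.247 mm.
At the allowable stress the elastic shortening the wall may impose is σL/E = 49 × 2250 / (207×10³) = 0.5326 mm.
The gap must absorb the remainder: g_min = 1.247 − 0.5326 = 0.7148 mm.

g ≈ 0.715 mm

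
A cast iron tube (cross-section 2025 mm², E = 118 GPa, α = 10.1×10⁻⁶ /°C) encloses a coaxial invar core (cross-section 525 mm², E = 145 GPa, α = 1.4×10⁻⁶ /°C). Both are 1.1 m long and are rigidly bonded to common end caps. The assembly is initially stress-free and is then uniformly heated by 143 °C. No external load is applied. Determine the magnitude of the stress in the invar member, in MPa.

The cast iron has the larger α, so on heating it would change length more than the invar if both were free. The rigid plates force a common final length, so the cast iron is put into compression and the invar into tension, with equal and opposite forces P (no external load).
Setting the final lengths equal and cancelling L: (α₁ − α₂)ΔT = P/(A₁E₁) + P/(A₂E₂).
|α₁ − α₂|·ΔT = 8.7×10⁻⁶ × 143 = 0.001244.
1/(A₁E₁) + 1/(A₂E₂) = 1/(2025×118×10³) + 1/(525×145×10³) = 1.732×10⁻⁸ N⁻¹.
So P = 0.001244 / 1.732×10⁻⁸ = 71.83 kN.
σ_{invar} = P/A₂ = 71830/525 = 136.8 MPa, tensile.

σ ≈ 137 MPa (tensile)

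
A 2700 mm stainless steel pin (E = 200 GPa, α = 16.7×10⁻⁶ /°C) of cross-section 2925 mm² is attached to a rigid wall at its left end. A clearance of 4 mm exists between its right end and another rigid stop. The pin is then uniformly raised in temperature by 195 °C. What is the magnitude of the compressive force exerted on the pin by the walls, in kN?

Free thermal elongation = αΔT L = 16.7×10⁻⁶ × 195 × 2700 = 8.793 mm.
After closing the 4 mm clearance, 8.793 − 4 = 4.793 mm of expansion remains to be suppressed by the wall.
So σ = E(δ_free − g)/L = 200×10³ × 4.793/2700 = 355 MPa.
Force on the wall = σA = 355 × 2925 mm² = 1038 kN.

P ≈ 1040 kN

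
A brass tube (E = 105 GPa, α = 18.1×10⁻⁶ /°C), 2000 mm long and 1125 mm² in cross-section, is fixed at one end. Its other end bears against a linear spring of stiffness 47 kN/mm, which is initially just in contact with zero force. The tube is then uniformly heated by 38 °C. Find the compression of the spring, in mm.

If the spring were absent the tube would lengthen by αΔT L = 18.1×10⁻⁶ × 38 × 2000 = 1.376 mm.
With a force P in the spring, the elastic change of the tube is PL/(AE) and that of the spring is P/k; compatibility requires their sum to equal δ_free.
So P = δ_free / [L/(AE) + 1/k] = 1.376 / [ 2000/(1125×105×10³) + 1/(47×10³) ].
P = 1.376 / 3.821×10⁻⁵ = 36000 N.
Spring compression = P/k = 36000/(47×10³) = 0.766 mm.

δ ≈ 0.766 mm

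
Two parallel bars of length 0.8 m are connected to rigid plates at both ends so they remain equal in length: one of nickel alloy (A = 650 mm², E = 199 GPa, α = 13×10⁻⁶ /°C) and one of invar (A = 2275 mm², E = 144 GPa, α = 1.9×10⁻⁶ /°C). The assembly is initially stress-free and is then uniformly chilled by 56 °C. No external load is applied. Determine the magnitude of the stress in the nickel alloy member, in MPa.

Both members must finish at the same length. With the larger α, the nickel alloy tends to over-contract; the plates restrain it, putting the nickel alloy in tension and the invar in compression. With no external load the two internal forces are equal and opposite, magnitude P.
Compatibility of the two members (thermal + elastic change equal): (α₁ − α₂)ΔT = P·[1/(A₁E₁) + 1/(A₂E₂)].
|α₁ − α₂|·ΔT = 11.1×10⁻⁶ × 56 = 0.0006216.
1/(A₁E₁) + 1/(A₂E₂) = 1/(650×199×10³) + 1/(2275×144×10³) = 1.078×10⁻⁸ N⁻¹.
P = 0.0006216 / 1.078×10⁻⁸ = 57640 N = 57.64 kN.
σ_{nickel alloy} = P/A₁ = 57640/650 = 88.68 MPa, tensile.

σ ≈ 88.7 MPa (tensile)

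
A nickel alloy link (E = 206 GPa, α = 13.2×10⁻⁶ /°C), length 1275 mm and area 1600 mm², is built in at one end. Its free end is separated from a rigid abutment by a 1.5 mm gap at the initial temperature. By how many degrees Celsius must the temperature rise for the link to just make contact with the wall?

Contact occurs when the free expansion equals the gap: αΔT L = 1.5 mm.
ΔT = 1.5 / (13.2×10⁻⁶ × 1275) = 89.13 °C.

ΔT ≈ 89.1 °C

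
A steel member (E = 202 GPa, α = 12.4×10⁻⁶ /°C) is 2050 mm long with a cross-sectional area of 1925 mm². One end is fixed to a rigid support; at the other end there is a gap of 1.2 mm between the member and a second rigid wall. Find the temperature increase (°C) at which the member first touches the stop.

ΔT ≈ 47.2 °C

The gap closes when αΔT L = 1.2 mm, since the member is still unstressed at that instant.
ΔT = 1.2 / (12.4×10⁻⁶ × 2050) = 47.21 °C.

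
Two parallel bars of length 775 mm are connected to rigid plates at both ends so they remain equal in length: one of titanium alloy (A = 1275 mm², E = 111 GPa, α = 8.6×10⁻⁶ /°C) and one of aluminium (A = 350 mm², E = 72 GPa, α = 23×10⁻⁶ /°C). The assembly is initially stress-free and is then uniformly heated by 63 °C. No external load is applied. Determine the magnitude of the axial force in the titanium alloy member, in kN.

The aluminium has the larger α, so on heating it would change length more than the titanium alloy if both were free. The rigid plates force a common final length, so the aluminium is put into compression and the titanium alloy into tension, with equal and opposite forces P (no external load).
Setting the final lengths equal and cancelling L: (α₁ − α₂)ΔT = P/(A₁E₁) + P/(A₂E₂).
|α₁ − α₂|·ΔT = 14.4×10⁻⁶ × 63 = 0.0009072.
1/(A₁E₁) + 1/(A₂E₂) = 1/(1275×111×10³) + 1/(350×72×10³) = 4.675×10⁻⁸ N⁻¹.
So P = 0.0009072 / 4.675×10⁻⁸ = 19.41 kN.

P ≈ 19.4 kN (tensile in the titanium alloy)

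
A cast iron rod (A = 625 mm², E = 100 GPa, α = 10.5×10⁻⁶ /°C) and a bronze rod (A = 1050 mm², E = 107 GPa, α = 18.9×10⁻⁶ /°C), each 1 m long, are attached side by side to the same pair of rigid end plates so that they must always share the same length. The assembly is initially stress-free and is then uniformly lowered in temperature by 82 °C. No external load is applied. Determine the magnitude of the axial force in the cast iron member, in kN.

The bronze has the larger α, so on cooling it would change length more than the cast iron if both were free. The rigid plates force a common final length, so the bronze is put into tension and the cast iron into compression, with equal and opposite forces P (no external load).
Equating the net (thermal + elastic) strains gives |α₁ − α₂|·ΔT = P·[1/(A₁E₁) + 1/(A₂E₂)].
|α₁ − α₂|·ΔT = 8.4×10⁻⁶ × 82 = 0.0006888.
1/(A₁E₁) + 1/(A₂E₂) = 1/(625×100×10³) + 1/(1050×107×10³) = 2.49×10⁻⁸ N⁻¹.
So P = 0.0006888 / 2.49×10⁻⁸ = 27.66 kN.

P ≈ 27.7 kN (compressive in the cast iron)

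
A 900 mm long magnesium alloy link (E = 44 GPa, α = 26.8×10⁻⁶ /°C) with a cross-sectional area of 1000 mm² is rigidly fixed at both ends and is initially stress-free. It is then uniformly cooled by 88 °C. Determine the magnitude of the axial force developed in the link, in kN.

P ≈ 104 kN (tensile)

The ends cannot move, so σ = EαΔT = 44×10³ × 26.8×10⁻⁶ × 88 = 103.8 MPa.
Axial force P = σA = 103.8 × 1000 = 103800 N = 103.8 kN, tensile.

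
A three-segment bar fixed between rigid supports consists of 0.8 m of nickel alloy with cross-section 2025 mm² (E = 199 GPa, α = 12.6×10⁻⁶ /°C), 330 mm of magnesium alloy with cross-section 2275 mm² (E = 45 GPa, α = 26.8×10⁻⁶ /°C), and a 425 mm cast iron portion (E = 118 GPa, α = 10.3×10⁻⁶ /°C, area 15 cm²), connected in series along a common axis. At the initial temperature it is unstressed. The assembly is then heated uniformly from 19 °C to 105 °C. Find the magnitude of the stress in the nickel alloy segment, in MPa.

σ ≈ 130 MPa (compressive)

If the supports were absent, the total length change would be Σ αᵢΔT Lᵢ = 12.6×10⁻⁶×86×800 + 26.8×10⁻⁶×86×330 + 10.3×10⁻⁶×86×425 = 2.004 mm.
Since the ends are fixed, an axial force P builds up, equal in every segment, with P · Σ Lᵢ/(AᵢEᵢ) = δ_free.
Σ Lᵢ/(AᵢEᵢ) = 800/(2025×199×10³) + 330/(2275×45×10³) + 425/(1500×118×10³) = 7.61×10⁻⁶ mm/N.
P = 2.004 / 7.61×10⁻⁶ = 263300 N = 263.3 kN, compressive.
σ_{nickel alloy} = P / A = 263300 / 2025 = 130 MPa.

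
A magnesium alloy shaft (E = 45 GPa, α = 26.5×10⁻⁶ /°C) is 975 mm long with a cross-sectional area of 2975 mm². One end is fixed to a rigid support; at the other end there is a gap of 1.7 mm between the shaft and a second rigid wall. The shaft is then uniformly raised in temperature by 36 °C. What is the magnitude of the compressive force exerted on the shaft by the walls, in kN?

P ≈ 0 kN

Unrestrained expansion: δ_free = αΔT L = 26.5×10⁻⁶ × 36 × 975 = 0.9302 mm.
This is smaller than the 1.7 mm clearance, so the shaft expands freely without reaching the stop — the stress is zero.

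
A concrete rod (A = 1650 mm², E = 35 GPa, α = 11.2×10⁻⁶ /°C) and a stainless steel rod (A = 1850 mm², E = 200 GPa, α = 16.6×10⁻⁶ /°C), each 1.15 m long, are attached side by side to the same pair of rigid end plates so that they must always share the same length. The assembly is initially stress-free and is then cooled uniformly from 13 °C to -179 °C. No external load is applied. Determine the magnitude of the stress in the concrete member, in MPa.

Both members must finish at the same length. With the larger α, the stainless steel tends to over-contract; the plates restrain it, putting the stainless steel in tension and the concrete in compression. With no external load the two internal forces are equal and opposite, magnitude P.
Setting the final lengths equal and cancelling L: (α₁ − α₂)ΔT = P/(A₁E₁) + P/(A₂E₂).
|α₁ − α₂|·ΔT = 5.4×10⁻⁶ × 192 = 0.001037.
1/(A₁E₁) + 1/(A₂E₂) = 1/(1650×35×10³) + 1/(1850×200×10³) = 2.002×10⁻⁸ N⁻¹.
P = 0.001037 / 2.002×10⁻⁸ = 51790 N = 51.79 kN.
σ_{concrete} = P/A₁ = 51790/1650 = 31.39 MPa, compressive.

σ ≈ 31.4 MPa (compressive)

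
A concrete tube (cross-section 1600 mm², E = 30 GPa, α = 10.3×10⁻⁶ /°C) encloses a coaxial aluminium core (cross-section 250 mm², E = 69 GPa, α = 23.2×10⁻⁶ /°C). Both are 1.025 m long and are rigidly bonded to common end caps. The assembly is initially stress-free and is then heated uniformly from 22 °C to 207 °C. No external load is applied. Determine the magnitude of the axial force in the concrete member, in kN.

P ≈ 30.3 kN (tensile in the concrete)

Both members must finish at the same length. With the larger α, the aluminium tends to over-expand; the plates restrain it, putting the aluminium in compression and the concrete in tension. With no external load the two internal forces are equal and opposite, magnitude P.
Compatibility of the two members (thermal + elastic change equal): (α₁ − α₂)ΔT = P·[1/(A₁E₁) + 1/(A₂E₂)].
|α₁ − α₂|·ΔT = 12.9×10⁻⁶ × 185 = 0.002386.
1/(A₁E₁) + 1/(A₂E₂) = 1/(1600×30×10³) + 1/(250×69×10³) = 7.88×10⁻⁸ N⁻¹.
So P = 0.002386 / 7.88×10⁻⁸ = 30.28 kN.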